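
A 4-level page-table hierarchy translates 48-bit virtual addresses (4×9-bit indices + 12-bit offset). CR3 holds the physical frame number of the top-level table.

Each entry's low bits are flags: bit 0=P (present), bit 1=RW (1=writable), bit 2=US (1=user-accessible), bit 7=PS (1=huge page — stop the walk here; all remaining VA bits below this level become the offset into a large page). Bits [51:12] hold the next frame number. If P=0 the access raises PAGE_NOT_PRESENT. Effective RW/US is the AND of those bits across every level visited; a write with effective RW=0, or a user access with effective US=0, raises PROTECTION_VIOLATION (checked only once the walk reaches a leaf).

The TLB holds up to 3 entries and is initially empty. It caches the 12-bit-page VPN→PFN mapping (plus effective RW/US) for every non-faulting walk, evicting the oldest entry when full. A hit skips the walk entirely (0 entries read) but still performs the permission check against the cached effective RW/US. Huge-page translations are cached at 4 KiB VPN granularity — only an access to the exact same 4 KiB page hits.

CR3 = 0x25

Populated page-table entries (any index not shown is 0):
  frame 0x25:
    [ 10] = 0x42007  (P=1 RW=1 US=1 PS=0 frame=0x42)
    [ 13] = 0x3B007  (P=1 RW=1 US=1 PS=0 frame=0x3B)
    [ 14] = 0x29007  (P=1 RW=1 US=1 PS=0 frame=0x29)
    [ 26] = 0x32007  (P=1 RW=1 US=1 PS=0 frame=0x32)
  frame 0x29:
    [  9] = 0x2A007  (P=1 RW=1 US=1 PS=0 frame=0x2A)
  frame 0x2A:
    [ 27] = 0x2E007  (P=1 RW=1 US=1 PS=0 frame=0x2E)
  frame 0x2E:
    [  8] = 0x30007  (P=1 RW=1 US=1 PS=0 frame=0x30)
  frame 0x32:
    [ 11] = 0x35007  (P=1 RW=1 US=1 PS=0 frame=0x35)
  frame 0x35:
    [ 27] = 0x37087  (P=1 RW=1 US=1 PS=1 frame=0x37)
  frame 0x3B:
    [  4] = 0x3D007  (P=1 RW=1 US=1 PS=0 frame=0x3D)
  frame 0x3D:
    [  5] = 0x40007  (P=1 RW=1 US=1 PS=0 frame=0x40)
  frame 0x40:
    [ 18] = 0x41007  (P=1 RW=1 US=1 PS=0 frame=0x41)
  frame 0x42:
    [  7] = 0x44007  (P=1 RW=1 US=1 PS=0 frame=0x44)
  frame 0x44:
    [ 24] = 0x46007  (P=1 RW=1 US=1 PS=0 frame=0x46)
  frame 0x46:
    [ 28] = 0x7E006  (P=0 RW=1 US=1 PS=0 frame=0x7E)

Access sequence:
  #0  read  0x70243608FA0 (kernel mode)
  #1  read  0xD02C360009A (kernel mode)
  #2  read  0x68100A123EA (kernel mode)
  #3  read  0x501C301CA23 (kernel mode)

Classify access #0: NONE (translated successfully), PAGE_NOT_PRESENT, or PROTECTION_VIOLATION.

Trace:
#0 VA=0x70243608FA0 (r,kernel):
  L0: frame=0x25 idx=14 entry=0x29007 [P=1 RW=1 US=1 PS=0]
  L1: frame=0x29 idx=9 entry=0x2A007 [P=1 RW=1 US=1 PS=0]
  L2: frame=0x2A idx=27 entry=0x2E007 [P=1 RW=1 US=1 PS=0]
  L3: frame=0x2E idx=8 entry=0x30007 [P=1 RW=1 US=1 PS=0]
  → PA=0x30FA0  (4 entries read)
#1 VA=0xD02C360009A (r,kernel):
  L0: frame=0x25 idx=26 entry=0x32007 [P=1 RW=1 US=1 PS=0]
  L1: frame=0x32 idx=11 entry=0x35007 [P=1 RW=1 US=1 PS=0]
  L2: frame=0x35 idx=27 entry=0x37087 [P=1 RW=1 US=1 PS=1]
  → PA=0x3709A (huge @L2)  (3 entries read)
#2 VA=0x68100A123EA (r,kernel):
  L0: frame=0x25 idx=13 entry=0x3B007 [P=1 RW=1 US=1 PS=0]
  L1: frame=0x3B idx=4 entry=0x3D007 [P=1 RW=1 US=1 PS=0]
  L2: frame=0x3D idx=5 entry=0x40007 [P=1 RW=1 US=1 PS=0]
  L3: frame=0x40 idx=18 entry=0x41007 [P=1 RW=1 US=1 PS=0]
  → PA=0x413EA  (4 entries read)
#3 VA=0x501C301CA23 (r,kernel):
  L0: frame=0x25 idx=10 entry=0x42007 [P=1 RW=1 US=1 PS=0]
  L1: frame=0x42 idx=7 entry=0x44007 [P=1 RW=1 US=1 PS=0]
  L2: frame=0x44 idx=24 entry=0x46007 [P=1 RW=1 US=1 PS=0]
  L3: frame=0x46 idx=28 entry=0x7E006 [P=0 RW=1 US=1 PS=0]
  → PAGE_NOT_PRESENT  (4 entries read)

Access #0 fault: NONE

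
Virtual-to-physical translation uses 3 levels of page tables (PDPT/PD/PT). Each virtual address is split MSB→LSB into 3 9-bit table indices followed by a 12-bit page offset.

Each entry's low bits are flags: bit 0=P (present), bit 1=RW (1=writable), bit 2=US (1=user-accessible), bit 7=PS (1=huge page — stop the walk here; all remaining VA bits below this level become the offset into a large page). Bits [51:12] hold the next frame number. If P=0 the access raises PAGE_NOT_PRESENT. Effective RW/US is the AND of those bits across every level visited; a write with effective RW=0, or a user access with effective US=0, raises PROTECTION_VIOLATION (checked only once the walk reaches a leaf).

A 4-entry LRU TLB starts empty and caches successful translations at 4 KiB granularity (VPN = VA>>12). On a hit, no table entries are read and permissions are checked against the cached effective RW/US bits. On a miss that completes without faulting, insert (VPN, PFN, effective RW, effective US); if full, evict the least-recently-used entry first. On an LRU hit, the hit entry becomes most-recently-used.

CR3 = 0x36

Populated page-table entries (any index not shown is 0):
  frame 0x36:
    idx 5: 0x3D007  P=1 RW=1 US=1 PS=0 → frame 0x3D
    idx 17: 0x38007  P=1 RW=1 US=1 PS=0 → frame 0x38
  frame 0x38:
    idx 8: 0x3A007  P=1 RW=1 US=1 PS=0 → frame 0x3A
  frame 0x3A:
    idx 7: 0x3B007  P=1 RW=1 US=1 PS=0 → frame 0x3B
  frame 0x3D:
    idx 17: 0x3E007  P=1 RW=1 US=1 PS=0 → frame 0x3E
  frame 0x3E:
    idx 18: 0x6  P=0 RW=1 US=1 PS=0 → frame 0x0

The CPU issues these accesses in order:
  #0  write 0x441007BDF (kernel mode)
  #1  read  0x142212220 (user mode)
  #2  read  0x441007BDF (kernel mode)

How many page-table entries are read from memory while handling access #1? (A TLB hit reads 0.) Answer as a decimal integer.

Trace:
#0 VA=0x441007BDF (w,kernel):
  L0: frame=0x36 idx=17 entry=0x38007 [P=1 RW=1 US=1 PS=0]
  L1: frame=0x38 idx=8 entry=0x3A007 [P=1 RW=1 US=1 PS=0]
  L2: frame=0x3A idx=7 entry=0x3B007 [P=1 RW=1 US=1 PS=0]
  ✓ 0x3BBDF  — 3 lookups
#1 VA=0x142212220 (r,user):
  L0: frame=0x36 idx=5 entry=0x3D007 [P=1 RW=1 US=1 PS=0]
  L1: frame=0x3D idx=17 entry=0x3E007 [P=1 RW=1 US=1 PS=0]
  L2: frame=0x3E idx=18 entry=0x6 [P=0 RW=1 US=1 PS=0]
  ✗ PAGE_NOT_PRESENT  [3 reads]
#2 VA=0x441007BDF (r,kernel):
  TLB hit vpn=0x441007 → PA=0x3BBDF

Entries read for #1: 3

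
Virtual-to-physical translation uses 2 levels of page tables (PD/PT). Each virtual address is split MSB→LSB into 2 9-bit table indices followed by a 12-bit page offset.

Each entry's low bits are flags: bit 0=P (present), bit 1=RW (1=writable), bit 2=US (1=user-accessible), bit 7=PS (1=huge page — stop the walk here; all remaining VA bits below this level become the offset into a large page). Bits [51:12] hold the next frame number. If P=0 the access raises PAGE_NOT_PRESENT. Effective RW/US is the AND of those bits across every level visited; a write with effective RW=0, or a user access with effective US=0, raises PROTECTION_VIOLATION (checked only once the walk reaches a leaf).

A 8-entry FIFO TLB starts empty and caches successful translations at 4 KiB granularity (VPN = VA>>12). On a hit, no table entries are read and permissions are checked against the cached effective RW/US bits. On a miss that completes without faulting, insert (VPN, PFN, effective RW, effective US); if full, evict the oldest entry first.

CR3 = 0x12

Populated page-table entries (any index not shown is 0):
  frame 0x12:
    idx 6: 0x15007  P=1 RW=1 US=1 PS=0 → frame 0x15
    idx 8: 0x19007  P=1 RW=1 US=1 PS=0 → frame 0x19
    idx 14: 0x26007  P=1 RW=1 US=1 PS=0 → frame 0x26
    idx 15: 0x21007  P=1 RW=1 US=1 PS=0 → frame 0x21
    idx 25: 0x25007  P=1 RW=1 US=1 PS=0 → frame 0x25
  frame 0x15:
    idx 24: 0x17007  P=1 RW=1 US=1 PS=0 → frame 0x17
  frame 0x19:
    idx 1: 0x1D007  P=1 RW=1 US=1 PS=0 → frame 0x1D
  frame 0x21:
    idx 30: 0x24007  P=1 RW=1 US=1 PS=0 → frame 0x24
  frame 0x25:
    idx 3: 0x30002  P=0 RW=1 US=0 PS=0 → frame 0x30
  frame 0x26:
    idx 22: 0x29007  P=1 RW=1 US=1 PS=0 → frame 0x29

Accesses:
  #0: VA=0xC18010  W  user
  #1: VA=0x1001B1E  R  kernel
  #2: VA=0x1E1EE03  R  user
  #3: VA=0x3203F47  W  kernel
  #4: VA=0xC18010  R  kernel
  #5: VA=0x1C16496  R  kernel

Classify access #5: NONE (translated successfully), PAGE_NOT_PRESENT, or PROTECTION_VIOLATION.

Trace:
#0 VA=0xC18010 (w,user):
  lvl0: tbl 0x12, slot 6 ⇒ 0x15007 (P1/RW1/US1/PS0)
  lvl1: tbl 0x15, slot 24 ⇒ 0x17007 (P1/RW1/US1/PS0)
  → PA=0x17010  (2 entries read)
#1 VA=0x1001B1E (r,kernel):
  lvl0: tbl 0x12, slot 8 ⇒ 0x19007 (P1/RW1/US1/PS0)
  lvl1: tbl 0x19, slot 1 ⇒ 0x1D007 (P1/RW1/US1/PS0)
  → PA=0x1DB1E  (2 entries read)
#2 VA=0x1E1EE03 (r,user):
  lvl0: tbl 0x12, slot 15 ⇒ 0x21007 (P1/RW1/US1/PS0)
  lvl1: tbl 0x21, slot 30 ⇒ 0x24007 (P1/RW1/US1/PS0)
  → PA=0x24E03  (2 entries read)
#3 VA=0x3203F47 (w,kernel):
  lvl0: tbl 0x12, slot 25 ⇒ 0x25007 (P1/RW1/US1/PS0)
  lvl1: tbl 0x25, slot 3 ⇒ 0x30002 (P0/RW1/US0/PS0)
  ⇒ fault: PAGE_NOT_PRESENT  — 2 lookups
#4 VA=0xC18010 (r,kernel):
  TLB hit vpn=0xC18 → PA=0x17010
#5 VA=0x1C16496 (r,kernel):
  lvl0: tbl 0x12, slot 14 ⇒ 0x26007 (P1/RW1/US1/PS0)
  lvl1: tbl 0x26, slot 22 ⇒ 0x29007 (P1/RW1/US1/PS0)
  → PA=0x29496  (2 entries read)

Access #5 fault: NONE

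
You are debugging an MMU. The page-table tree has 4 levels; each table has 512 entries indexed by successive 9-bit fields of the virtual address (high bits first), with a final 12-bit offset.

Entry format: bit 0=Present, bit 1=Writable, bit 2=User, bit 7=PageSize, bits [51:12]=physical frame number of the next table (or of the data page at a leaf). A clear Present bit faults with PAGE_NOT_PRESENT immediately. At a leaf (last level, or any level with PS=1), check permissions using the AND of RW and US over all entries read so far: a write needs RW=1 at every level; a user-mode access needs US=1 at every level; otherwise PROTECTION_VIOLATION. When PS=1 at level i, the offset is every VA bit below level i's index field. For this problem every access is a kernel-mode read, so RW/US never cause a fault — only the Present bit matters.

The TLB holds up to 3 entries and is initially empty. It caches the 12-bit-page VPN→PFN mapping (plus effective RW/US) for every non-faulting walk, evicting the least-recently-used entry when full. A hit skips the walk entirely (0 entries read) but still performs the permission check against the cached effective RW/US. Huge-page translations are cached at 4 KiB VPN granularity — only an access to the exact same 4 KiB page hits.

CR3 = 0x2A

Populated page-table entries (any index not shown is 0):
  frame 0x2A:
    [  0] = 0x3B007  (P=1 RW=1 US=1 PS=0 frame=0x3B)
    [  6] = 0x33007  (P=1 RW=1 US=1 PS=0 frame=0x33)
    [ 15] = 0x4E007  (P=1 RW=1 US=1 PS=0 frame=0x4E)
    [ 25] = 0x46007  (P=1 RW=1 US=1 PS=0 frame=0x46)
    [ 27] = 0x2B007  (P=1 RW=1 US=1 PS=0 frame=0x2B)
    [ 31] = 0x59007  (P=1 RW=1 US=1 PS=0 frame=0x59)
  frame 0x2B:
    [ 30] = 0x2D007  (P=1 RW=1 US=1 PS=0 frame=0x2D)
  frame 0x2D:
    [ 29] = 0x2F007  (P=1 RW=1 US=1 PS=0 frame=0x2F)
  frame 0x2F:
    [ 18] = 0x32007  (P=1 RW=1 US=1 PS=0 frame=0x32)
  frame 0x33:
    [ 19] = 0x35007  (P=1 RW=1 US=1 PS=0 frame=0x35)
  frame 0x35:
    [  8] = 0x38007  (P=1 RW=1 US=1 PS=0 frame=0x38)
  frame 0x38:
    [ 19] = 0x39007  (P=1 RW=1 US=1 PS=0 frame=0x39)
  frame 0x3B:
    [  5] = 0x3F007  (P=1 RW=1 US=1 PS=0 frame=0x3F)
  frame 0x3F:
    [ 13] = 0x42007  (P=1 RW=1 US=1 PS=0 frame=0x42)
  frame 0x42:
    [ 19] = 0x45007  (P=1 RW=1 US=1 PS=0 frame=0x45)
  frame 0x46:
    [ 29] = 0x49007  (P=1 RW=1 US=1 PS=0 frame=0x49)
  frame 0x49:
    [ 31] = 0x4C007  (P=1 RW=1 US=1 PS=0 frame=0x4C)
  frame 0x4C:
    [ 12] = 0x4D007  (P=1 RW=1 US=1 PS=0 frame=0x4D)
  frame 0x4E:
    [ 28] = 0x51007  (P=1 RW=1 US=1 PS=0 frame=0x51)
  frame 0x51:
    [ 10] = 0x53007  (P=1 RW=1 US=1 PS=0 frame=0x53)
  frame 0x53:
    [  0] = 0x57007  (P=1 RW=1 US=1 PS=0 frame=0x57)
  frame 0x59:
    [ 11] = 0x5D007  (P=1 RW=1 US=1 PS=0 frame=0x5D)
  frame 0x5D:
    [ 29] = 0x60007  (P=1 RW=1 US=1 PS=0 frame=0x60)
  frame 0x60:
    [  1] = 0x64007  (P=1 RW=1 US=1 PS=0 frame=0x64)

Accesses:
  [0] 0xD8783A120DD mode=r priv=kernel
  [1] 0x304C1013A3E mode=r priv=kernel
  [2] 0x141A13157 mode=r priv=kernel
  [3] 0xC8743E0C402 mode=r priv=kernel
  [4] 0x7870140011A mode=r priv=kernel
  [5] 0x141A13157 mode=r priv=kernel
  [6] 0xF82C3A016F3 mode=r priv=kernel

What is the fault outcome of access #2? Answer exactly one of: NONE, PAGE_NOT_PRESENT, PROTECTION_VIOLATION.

Per-access translation:
#0 VA=0xD8783A120DD (r,kernel):
  L0: frame=0x2A idx=27 entry=0x2B007 [P=1 RW=1 US=1 PS=0]
  L1: frame=0x2B idx=30 entry=0x2D007 [P=1 RW=1 US=1 PS=0]
  L2: frame=0x2D idx=29 entry=0x2F007 [P=1 RW=1 US=1 PS=0]
  L3: frame=0x2F idx=18 entry=0x32007 [P=1 RW=1 US=1 PS=0]
  ⇒ phys 0x320DD  [4 reads]
#1 VA=0x304C1013A3E (r,kernel):
  L0: frame=0x2A idx=6 entry=0x33007 [P=1 RW=1 US=1 PS=0]
  L1: frame=0x33 idx=19 entry=0x35007 [P=1 RW=1 US=1 PS=0]
  L2: frame=0x35 idx=8 entry=0x38007 [P=1 RW=1 US=1 PS=0]
  L3: frame=0x38 idx=19 entry=0x39007 [P=1 RW=1 US=1 PS=0]
  ⇒ phys 0x39A3E  [4 reads]
#2 VA=0x141A13157 (r,kernel):
  L0: frame=0x2A idx=0 entry=0x3B007 [P=1 RW=1 US=1 PS=0]
  L1: frame=0x3B idx=5 entry=0x3F007 [P=1 RW=1 US=1 PS=0]
  L2: frame=0x3F idx=13 entry=0x42007 [P=1 RW=1 US=1 PS=0]
  L3: frame=0x42 idx=19 entry=0x45007 [P=1 RW=1 US=1 PS=0]
  ⇒ phys 0x45157  [4 reads]
#3 VA=0xC8743E0C402 (r,kernel):
  L0: frame=0x2A idx=25 entry=0x46007 [P=1 RW=1 US=1 PS=0]
  L1: frame=0x46 idx=29 entry=0x49007 [P=1 RW=1 US=1 PS=0]
  L2: frame=0x49 idx=31 entry=0x4C007 [P=1 RW=1 US=1 PS=0]
  L3: frame=0x4C idx=12 entry=0x4D007 [P=1 RW=1 US=1 PS=0]
  ⇒ phys 0x4D402  [4 reads]
#4 VA=0x7870140011A (r,kernel):
  L0: frame=0x2A idx=15 entry=0x4E007 [P=1 RW=1 US=1 PS=0]
  L1: frame=0x4E idx=28 entry=0x51007 [P=1 RW=1 US=1 PS=0]
  L2: frame=0x51 idx=10 entry=0x53007 [P=1 RW=1 US=1 PS=0]
  L3: frame=0x53 idx=0 entry=0x57007 [P=1 RW=1 US=1 PS=0]
  ⇒ phys 0x5711A  [4 reads]
#5 VA=0x141A13157 (r,kernel):
  TLB hit vpn=0x141A13 → PA=0x45157
#6 VA=0xF82C3A016F3 (r,kernel):
  L0: frame=0x2A idx=31 entry=0x59007 [P=1 RW=1 US=1 PS=0]
  L1: frame=0x59 idx=11 entry=0x5D007 [P=1 RW=1 US=1 PS=0]
  L2: frame=0x5D idx=29 entry=0x60007 [P=1 RW=1 US=1 PS=0]
  L3: frame=0x60 idx=1 entry=0x64007 [P=1 RW=1 US=1 PS=0]
  ⇒ phys 0x646F3  [4 reads]

Access #2 fault: NONE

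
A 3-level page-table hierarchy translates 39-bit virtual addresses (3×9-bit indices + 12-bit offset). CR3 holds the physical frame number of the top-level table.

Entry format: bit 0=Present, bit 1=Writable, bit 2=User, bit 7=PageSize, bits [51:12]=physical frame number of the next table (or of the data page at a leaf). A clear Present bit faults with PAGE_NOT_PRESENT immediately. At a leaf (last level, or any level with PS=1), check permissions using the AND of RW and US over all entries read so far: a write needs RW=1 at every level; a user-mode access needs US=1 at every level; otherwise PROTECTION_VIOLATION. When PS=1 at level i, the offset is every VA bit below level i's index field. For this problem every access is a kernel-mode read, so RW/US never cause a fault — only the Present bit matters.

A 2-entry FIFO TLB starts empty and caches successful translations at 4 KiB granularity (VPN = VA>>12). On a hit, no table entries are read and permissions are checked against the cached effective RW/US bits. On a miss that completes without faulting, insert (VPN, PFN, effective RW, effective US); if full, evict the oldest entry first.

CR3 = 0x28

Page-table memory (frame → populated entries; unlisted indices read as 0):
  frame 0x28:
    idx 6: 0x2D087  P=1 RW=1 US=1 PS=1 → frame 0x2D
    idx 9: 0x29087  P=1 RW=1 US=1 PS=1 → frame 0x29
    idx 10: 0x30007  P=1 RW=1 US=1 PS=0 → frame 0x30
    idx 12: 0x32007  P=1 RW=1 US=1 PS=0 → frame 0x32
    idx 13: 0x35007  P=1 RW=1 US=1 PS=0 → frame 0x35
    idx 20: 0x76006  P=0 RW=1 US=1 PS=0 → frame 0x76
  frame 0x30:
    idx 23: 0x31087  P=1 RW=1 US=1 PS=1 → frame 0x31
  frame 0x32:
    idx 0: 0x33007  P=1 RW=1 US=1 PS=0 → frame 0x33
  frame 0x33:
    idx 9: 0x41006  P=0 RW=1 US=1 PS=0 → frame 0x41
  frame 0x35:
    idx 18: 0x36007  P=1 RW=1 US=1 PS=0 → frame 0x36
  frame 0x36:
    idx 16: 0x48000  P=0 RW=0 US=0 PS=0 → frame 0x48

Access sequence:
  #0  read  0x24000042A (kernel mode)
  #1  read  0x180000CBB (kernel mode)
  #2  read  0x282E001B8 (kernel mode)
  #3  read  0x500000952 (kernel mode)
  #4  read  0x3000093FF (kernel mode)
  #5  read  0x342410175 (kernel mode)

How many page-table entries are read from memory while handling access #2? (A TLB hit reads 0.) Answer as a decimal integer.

Per-access translation:
#0 VA=0x24000042A (r,kernel):
  lvl0: tbl 0x28, slot 9 ⇒ 0x29087 (P1/RW1/US1/PS1)
  ✓ 0x2942A (huge @L0)  — 1 lookups
#1 VA=0x180000CBB (r,kernel):
  lvl0: tbl 0x28, slot 6 ⇒ 0x2D087 (P1/RW1/US1/PS1)
  ✓ 0x2DCBB (huge @L0)  — 1 lookups
#2 VA=0x282E001B8 (r,kernel):
  lvl0: tbl 0x28, slot 10 ⇒ 0x30007 (P1/RW1/US1/PS0)
  lvl1: tbl 0x30, slot 23 ⇒ 0x31087 (P1/RW1/US1/PS1)
  ✓ 0x311B8 (huge @L1)  — 2 lookups
#3 VA=0x500000952 (r,kernel):
  lvl0: tbl 0x28, slot 20 ⇒ 0x76006 (P0/RW1/US1/PS0)
  ✗ PAGE_NOT_PRESENT  [1 reads]
#4 VA=0x3000093FF (r,kernel):
  lvl0: tbl 0x28, slot 12 ⇒ 0x32007 (P1/RW1/US1/PS0)
  lvl1: tbl 0x32, slot 0 ⇒ 0x33007 (P1/RW1/US1/PS0)
  lvl2: tbl 0x33, slot 9 ⇒ 0x41006 (P0/RW1/US1/PS0)
  ✗ PAGE_NOT_PRESENT  [3 reads]
#5 VA=0x342410175 (r,kernel):
  lvl0: tbl 0x28, slot 13 ⇒ 0x35007 (P1/RW1/US1/PS0)
  lvl1: tbl 0x35, slot 18 ⇒ 0x36007 (P1/RW1/US1/PS0)
  lvl2: tbl 0x36, slot 16 ⇒ 0x48000 (P0/RW0/US0/PS0)
  ✗ PAGE_NOT_PRESENT  [3 reads]

Entries read for #2: 2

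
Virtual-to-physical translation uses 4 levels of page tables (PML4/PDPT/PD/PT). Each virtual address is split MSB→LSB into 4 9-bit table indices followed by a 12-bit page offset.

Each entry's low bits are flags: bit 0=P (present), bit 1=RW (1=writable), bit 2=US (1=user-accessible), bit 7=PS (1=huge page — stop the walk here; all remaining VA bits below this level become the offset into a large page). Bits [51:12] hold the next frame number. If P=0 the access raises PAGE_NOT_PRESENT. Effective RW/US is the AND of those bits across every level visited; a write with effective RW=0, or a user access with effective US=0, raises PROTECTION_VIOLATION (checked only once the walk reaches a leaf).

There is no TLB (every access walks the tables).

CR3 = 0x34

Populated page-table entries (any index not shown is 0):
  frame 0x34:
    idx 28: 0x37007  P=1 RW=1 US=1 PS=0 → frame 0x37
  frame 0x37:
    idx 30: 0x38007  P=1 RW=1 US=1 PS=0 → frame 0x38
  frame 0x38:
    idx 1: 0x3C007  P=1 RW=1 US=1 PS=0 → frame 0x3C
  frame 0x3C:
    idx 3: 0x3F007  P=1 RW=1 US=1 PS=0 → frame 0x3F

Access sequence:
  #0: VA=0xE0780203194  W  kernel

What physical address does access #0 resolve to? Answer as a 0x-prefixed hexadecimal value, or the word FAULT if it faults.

Trace:
#0 VA=0xE0780203194 (w,kernel):
  L0: frame=0x34 idx=28 entry=0x37007 [P=1 RW=1 US=1 PS=0]
  L1: frame=0x37 idx=30 entry=0x38007 [P=1 RW=1 US=1 PS=0]
  L2: frame=0x38 idx=1 entry=0x3C007 [P=1 RW=1 US=1 PS=0]
  L3: frame=0x3C idx=3 entry=0x3F007 [P=1 RW=1 US=1 PS=0]
  ✓ 0x3F194  — 4 lookups

Access #0 PA: 0x3F194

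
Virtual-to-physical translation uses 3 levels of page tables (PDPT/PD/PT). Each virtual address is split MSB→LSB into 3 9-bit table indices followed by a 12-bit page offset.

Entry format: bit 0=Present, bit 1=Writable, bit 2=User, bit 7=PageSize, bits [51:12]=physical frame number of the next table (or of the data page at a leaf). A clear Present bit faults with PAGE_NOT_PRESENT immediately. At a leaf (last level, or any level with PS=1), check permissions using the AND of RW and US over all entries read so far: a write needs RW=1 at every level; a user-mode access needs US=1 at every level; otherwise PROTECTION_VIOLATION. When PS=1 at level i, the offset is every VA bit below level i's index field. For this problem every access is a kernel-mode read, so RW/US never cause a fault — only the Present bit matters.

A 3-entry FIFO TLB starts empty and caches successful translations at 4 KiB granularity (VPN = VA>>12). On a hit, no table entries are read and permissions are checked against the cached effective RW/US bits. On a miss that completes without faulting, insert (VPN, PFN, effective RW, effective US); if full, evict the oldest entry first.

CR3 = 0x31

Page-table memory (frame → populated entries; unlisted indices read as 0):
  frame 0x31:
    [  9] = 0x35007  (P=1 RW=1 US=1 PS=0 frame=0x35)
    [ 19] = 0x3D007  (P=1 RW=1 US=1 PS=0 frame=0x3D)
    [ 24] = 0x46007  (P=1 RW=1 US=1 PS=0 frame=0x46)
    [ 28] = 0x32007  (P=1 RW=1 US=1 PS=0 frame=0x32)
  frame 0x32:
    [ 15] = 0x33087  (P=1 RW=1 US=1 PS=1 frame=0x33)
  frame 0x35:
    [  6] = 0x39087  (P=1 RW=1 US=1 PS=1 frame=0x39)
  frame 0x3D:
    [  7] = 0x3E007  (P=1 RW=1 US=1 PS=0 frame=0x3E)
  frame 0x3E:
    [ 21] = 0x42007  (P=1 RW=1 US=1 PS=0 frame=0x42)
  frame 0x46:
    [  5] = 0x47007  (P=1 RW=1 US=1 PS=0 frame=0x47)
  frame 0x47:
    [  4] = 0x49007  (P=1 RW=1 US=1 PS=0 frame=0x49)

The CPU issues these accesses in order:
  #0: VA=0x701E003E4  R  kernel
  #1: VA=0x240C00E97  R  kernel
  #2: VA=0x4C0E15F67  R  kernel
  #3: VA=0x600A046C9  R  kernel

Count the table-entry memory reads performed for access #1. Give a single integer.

Trace:
#0 VA=0x701E003E4 (r,kernel):
  lvl0: tbl 0x31, slot 28 ⇒ 0x32007 (P1/RW1/US1/PS0)
  lvl1: tbl 0x32, slot 15 ⇒ 0x33087 (P1/RW1/US1/PS1)
  ⇒ phys 0x333E4 (huge @L1)  [2 reads]
#1 VA=0x240C00E97 (r,kernel):
  lvl0: tbl 0x31, slot 9 ⇒ 0x35007 (P1/RW1/US1/PS0)
  lvl1: tbl 0x35, slot 6 ⇒ 0x39087 (P1/RW1/US1/PS1)
  ⇒ phys 0x39E97 (huge @L1)  [2 reads]
#2 VA=0x4C0E15F67 (r,kernel):
  lvl0: tbl 0x31, slot 19 ⇒ 0x3D007 (P1/RW1/US1/PS0)
  lvl1: tbl 0x3D, slot 7 ⇒ 0x3E007 (P1/RW1/US1/PS0)
  lvl2: tbl 0x3E, slot 21 ⇒ 0x42007 (P1/RW1/US1/PS0)
  ⇒ phys 0x42F67  [3 reads]
#3 VA=0x600A046C9 (r,kernel):
  lvl0: tbl 0x31, slot 24 ⇒ 0x46007 (P1/RW1/US1/PS0)
  lvl1: tbl 0x46, slot 5 ⇒ 0x47007 (P1/RW1/US1/PS0)
  lvl2: tbl 0x47, slot 4 ⇒ 0x49007 (P1/RW1/US1/PS0)
  ⇒ phys 0x496C9  [3 reads]

Entries read for #1: 2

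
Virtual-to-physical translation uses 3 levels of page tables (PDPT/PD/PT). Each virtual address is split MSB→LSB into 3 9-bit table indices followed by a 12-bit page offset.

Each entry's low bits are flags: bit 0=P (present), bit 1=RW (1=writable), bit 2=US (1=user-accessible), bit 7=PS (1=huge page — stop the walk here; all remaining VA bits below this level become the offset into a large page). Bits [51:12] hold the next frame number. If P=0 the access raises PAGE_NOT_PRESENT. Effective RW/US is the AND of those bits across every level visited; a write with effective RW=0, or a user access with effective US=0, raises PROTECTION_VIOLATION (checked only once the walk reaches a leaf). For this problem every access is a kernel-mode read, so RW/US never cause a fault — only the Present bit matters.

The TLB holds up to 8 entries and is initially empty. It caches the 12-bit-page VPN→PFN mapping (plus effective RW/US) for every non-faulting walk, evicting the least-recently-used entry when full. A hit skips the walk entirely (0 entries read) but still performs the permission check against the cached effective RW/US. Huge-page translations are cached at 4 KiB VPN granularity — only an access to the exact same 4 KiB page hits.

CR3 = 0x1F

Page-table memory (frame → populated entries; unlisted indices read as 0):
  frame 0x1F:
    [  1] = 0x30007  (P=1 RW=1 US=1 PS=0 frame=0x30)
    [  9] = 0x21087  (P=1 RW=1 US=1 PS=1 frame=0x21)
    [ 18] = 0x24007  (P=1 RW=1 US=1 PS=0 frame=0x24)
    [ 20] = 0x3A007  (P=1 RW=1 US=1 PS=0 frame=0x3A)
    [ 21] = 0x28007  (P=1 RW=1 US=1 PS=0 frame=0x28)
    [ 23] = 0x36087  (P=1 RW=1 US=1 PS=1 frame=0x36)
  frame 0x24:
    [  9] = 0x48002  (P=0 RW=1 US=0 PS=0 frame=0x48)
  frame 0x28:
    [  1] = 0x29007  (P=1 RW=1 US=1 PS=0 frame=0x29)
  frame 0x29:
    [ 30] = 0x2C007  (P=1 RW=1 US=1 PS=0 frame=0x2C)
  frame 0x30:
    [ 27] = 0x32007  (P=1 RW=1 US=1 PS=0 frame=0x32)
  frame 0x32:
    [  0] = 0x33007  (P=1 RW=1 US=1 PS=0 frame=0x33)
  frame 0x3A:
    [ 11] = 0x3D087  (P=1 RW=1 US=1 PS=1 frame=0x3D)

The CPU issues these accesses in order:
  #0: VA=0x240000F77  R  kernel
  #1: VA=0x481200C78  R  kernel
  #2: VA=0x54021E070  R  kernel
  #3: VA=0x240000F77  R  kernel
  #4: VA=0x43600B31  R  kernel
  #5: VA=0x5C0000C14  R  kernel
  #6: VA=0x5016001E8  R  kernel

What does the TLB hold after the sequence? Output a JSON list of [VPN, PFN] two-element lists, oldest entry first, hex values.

Per-access translation:
#0 VA=0x240000F77 (r,kernel):
  [0] read 0x1F idx=9: raw=0x21087 flags P=1 W=1 U=1 S=1
  ⇒ phys 0x21F77 (huge @L0)  [1 reads]
#1 VA=0x481200C78 (r,kernel):
  [0] read 0x1F idx=18: raw=0x24007 flags P=1 W=1 U=1 S=0
  [1] read 0x24 idx=9: raw=0x48002 flags P=0 W=1 U=0 S=0
  → PAGE_NOT_PRESENT  (2 entries read)
#2 VA=0x54021E070 (r,kernel):
  [0] read 0x1F idx=21: raw=0x28007 flags P=1 W=1 U=1 S=0
  [1] read 0x28 idx=1: raw=0x29007 flags P=1 W=1 U=1 S=0
  [2] read 0x29 idx=30: raw=0x2C007 flags P=1 W=1 U=1 S=0
  ⇒ phys 0x2C070  [3 reads]
#3 VA=0x240000F77 (r,kernel):
  TLB hit vpn=0x240000 → PA=0x21F77
#4 VA=0x43600B31 (r,kernel):
  [0] read 0x1F idx=1: raw=0x30007 flags P=1 W=1 U=1 S=0
  [1] read 0x30 idx=27: raw=0x32007 flags P=1 W=1 U=1 S=0
  [2] read 0x32 idx=0: raw=0x33007 flags P=1 W=1 U=1 S=0
  ⇒ phys 0x33B31  [3 reads]
#5 VA=0x5C0000C14 (r,kernel):
  [0] read 0x1F idx=23: raw=0x36087 flags P=1 W=1 U=1 S=1
  ⇒ phys 0x36C14 (huge @L0)  [1 reads]
#6 VA=0x5016001E8 (r,kernel):
  [0] read 0x1F idx=20: raw=0x3A007 flags P=1 W=1 U=1 S=0
  [1] read 0x3A idx=11: raw=0x3D087 flags P=1 W=1 U=1 S=1
  ⇒ phys 0x3D1E8 (huge @L1)  [2 reads]

TLB: [["0x54021E", "0x2C"], ["0x240000", "0x21"], ["0x43600", "0x33"], ["0x5C0000", "0x36"], ["0x501600", "0x3D"]]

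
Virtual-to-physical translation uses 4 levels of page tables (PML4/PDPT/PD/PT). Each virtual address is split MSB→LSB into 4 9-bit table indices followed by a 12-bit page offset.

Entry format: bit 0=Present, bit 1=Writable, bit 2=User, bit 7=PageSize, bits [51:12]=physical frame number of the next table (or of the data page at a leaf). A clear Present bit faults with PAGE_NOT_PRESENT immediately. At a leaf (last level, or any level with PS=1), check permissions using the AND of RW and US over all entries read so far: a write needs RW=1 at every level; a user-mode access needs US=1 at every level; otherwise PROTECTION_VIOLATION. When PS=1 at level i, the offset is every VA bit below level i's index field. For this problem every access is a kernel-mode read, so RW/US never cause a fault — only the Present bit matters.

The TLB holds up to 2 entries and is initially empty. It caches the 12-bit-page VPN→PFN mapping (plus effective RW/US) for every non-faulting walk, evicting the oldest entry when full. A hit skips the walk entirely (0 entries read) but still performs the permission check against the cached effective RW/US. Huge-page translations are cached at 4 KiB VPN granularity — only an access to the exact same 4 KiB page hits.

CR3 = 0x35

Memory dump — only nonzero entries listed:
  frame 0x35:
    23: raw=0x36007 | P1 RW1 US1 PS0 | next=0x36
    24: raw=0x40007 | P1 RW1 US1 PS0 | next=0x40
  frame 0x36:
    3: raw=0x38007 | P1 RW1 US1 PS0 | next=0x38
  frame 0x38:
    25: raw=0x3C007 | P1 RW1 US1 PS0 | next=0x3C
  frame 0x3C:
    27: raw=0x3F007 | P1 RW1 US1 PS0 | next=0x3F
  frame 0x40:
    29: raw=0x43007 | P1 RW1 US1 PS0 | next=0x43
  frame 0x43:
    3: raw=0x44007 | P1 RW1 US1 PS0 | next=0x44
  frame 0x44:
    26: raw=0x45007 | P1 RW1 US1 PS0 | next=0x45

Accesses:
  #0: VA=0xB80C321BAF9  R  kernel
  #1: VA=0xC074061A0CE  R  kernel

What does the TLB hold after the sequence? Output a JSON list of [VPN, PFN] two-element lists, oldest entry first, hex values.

Per-access translation:
#0 VA=0xB80C321BAF9 (r,kernel):
  L0 @0x35[23] → 0x36007  P=1,RW=1,US=1,PS=0
  L1 @0x36[3] → 0x38007  P=1,RW=1,US=1,PS=0
  L2 @0x38[25] → 0x3C007  P=1,RW=1,US=1,PS=0
  L3 @0x3C[27] → 0x3F007  P=1,RW=1,US=1,PS=0
  ✓ 0x3FAF9  — 4 lookups
#1 VA=0xC074061A0CE (r,kernel):
  L0 @0x35[24] → 0x40007  P=1,RW=1,US=1,PS=0
  L1 @0x40[29] → 0x43007  P=1,RW=1,US=1,PS=0
  L2 @0x43[3] → 0x44007  P=1,RW=1,US=1,PS=0
  L3 @0x44[26] → 0x45007  P=1,RW=1,US=1,PS=0
  ✓ 0x450CE  — 4 lookups

TLB: [["0xB80C321B", "0x3F"], ["0xC074061A", "0x45"]]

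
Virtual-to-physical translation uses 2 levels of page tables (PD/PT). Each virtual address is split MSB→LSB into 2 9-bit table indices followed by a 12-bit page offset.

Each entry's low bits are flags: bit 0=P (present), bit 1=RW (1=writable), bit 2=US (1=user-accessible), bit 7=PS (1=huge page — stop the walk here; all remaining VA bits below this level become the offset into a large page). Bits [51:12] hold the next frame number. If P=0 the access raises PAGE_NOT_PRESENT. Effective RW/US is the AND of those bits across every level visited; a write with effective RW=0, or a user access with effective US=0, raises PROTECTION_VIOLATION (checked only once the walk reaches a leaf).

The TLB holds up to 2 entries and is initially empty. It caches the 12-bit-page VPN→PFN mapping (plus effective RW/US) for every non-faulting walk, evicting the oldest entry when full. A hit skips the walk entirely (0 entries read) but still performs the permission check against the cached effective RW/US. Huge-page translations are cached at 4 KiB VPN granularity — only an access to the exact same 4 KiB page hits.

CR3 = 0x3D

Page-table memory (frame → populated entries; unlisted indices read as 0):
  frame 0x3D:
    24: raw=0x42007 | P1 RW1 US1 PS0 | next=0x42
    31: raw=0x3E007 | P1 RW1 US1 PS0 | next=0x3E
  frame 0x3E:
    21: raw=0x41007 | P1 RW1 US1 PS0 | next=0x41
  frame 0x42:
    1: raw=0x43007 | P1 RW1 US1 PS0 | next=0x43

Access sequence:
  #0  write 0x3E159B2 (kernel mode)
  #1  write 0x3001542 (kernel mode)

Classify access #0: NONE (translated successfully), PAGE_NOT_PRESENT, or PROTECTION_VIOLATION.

Walk each access:
#0 VA=0x3E159B2 (w,kernel):
  [0] read 0x3D idx=31: raw=0x3E007 flags P=1 W=1 U=1 S=0
  [1] read 0x3E idx=21: raw=0x41007 flags P=1 W=1 U=1 S=0
  ⇒ phys 0x419B2  [2 reads]
#1 VA=0x3001542 (w,kernel):
  [0] read 0x3D idx=24: raw=0x42007 flags P=1 W=1 U=1 S=0
  [1] read 0x42 idx=1: raw=0x43007 flags P=1 W=1 U=1 S=0
  ⇒ phys 0x43542  [2 reads]

Access #0 fault: NONE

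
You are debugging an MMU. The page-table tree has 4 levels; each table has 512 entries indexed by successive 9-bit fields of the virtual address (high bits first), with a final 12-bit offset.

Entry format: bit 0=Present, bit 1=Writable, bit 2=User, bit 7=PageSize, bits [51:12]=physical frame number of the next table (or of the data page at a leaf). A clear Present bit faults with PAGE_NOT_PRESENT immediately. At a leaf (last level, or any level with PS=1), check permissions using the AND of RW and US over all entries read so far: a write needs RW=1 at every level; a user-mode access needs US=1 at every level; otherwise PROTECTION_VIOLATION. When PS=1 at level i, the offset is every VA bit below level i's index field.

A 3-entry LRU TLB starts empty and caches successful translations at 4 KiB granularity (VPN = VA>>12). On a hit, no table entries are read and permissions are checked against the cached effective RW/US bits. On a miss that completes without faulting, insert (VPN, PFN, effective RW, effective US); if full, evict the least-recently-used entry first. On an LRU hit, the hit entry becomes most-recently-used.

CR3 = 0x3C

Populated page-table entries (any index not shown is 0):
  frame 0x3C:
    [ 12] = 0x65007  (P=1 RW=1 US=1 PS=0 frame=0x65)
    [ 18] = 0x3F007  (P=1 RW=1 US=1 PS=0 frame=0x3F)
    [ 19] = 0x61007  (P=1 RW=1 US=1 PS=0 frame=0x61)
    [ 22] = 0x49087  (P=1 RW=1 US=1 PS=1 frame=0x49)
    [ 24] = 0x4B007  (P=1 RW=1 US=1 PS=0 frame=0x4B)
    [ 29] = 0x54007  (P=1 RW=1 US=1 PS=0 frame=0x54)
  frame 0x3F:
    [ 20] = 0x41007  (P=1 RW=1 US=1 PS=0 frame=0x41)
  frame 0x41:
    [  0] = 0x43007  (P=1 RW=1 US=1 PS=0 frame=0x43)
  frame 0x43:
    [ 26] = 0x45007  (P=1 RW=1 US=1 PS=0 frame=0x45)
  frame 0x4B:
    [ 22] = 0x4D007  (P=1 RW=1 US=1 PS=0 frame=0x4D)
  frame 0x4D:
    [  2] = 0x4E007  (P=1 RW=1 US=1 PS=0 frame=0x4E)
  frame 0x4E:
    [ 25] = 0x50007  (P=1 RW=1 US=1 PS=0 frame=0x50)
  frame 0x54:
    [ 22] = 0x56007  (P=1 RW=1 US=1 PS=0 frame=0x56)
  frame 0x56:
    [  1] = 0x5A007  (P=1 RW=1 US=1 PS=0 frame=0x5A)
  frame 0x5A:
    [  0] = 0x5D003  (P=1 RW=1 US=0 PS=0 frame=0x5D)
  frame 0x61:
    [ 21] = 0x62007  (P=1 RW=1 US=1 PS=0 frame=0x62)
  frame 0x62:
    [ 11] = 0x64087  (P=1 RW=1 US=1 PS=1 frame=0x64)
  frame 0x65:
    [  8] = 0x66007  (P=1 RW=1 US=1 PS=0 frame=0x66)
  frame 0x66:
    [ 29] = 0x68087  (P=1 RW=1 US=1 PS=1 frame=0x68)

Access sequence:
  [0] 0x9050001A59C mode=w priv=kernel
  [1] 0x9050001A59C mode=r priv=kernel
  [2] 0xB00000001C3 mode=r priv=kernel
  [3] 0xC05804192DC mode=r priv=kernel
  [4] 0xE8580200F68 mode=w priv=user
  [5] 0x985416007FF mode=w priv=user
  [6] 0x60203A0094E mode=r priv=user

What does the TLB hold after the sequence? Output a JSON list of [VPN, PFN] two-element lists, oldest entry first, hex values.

Trace:
#0 VA=0x9050001A59C (w,kernel):
  lvl0: tbl 0x3C, slot 18 ⇒ 0x3F007 (P1/RW1/US1/PS0)
  lvl1: tbl 0x3F, slot 20 ⇒ 0x41007 (P1/RW1/US1/PS0)
  lvl2: tbl 0x41, slot 0 ⇒ 0x43007 (P1/RW1/US1/PS0)
  lvl3: tbl 0x43, slot 26 ⇒ 0x45007 (P1/RW1/US1/PS0)
  ⇒ phys 0x4559C  [4 reads]
#1 VA=0x9050001A59C (r,kernel):
  TLB hit vpn=0x9050001A → PA=0x4559C
#2 VA=0xB00000001C3 (r,kernel):
  lvl0: tbl 0x3C, slot 22 ⇒ 0x49087 (P1/RW1/US1/PS1)
  ⇒ phys 0x491C3 (huge @L0)  [1 reads]
#3 VA=0xC05804192DC (r,kernel):
  lvl0: tbl 0x3C, slot 24 ⇒ 0x4B007 (P1/RW1/US1/PS0)
  lvl1: tbl 0x4B, slot 22 ⇒ 0x4D007 (P1/RW1/US1/PS0)
  lvl2: tbl 0x4D, slot 2 ⇒ 0x4E007 (P1/RW1/US1/PS0)
  lvl3: tbl 0x4E, slot 25 ⇒ 0x50007 (P1/RW1/US1/PS0)
  ⇒ phys 0x502DC  [4 reads]
#4 VA=0xE8580200F68 (w,user):
  lvl0: tbl 0x3C, slot 29 ⇒ 0x54007 (P1/RW1/US1/PS0)
  lvl1: tbl 0x54, slot 22 ⇒ 0x56007 (P1/RW1/US1/PS0)
  lvl2: tbl 0x56, slot 1 ⇒ 0x5A007 (P1/RW1/US1/PS0)
  lvl3: tbl 0x5A, slot 0 ⇒ 0x5D003 (P1/RW1/US0/PS0)
  ✗ PROTECTION_VIOLATION  [4 reads]
#5 VA=0x985416007FF (w,user):
  lvl0: tbl 0x3C, slot 19 ⇒ 0x61007 (P1/RW1/US1/PS0)
  lvl1: tbl 0x61, slot 21 ⇒ 0x62007 (P1/RW1/US1/PS0)
  lvl2: tbl 0x62, slot 11 ⇒ 0x64087 (P1/RW1/US1/PS1)
  ⇒ phys 0x647FF (huge @L2)  [3 reads]
#6 VA=0x60203A0094E (r,user):
  lvl0: tbl 0x3C, slot 12 ⇒ 0x65007 (P1/RW1/US1/PS0)
  lvl1: tbl 0x65, slot 8 ⇒ 0x66007 (P1/RW1/US1/PS0)
  lvl2: tbl 0x66, slot 29 ⇒ 0x68087 (P1/RW1/US1/PS1)
  ⇒ phys 0x6894E (huge @L2)  [3 reads]

TLB: [["0xC0580419", "0x50"], ["0x98541600", "0x64"], ["0x60203A00", "0x68"]]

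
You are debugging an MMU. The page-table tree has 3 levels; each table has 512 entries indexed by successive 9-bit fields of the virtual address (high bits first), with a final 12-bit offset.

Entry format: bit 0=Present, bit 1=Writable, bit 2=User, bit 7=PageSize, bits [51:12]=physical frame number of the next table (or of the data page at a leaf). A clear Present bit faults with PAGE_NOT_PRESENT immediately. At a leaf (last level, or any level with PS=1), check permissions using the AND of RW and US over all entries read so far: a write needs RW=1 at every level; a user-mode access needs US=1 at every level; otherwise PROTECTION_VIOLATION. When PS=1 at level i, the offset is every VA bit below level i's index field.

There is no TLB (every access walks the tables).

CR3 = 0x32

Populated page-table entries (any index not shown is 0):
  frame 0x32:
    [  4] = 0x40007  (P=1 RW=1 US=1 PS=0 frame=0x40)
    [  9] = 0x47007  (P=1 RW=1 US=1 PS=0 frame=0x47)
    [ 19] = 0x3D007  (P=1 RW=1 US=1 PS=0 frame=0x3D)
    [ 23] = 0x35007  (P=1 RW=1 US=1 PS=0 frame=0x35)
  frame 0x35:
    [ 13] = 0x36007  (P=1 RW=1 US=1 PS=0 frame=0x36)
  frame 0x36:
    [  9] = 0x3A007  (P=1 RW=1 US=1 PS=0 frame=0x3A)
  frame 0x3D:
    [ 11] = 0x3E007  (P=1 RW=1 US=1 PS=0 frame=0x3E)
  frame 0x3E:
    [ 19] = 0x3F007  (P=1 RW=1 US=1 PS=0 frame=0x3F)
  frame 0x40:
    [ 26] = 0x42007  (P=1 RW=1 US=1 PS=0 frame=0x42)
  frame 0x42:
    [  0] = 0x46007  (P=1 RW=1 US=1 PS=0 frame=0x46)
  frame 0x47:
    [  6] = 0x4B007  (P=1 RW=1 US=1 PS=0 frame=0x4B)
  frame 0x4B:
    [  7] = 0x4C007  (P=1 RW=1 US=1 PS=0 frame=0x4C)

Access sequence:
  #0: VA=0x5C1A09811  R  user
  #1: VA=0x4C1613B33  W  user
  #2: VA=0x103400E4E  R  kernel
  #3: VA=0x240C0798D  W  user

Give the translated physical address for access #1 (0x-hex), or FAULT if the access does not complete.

Per-access translation:
#0 VA=0x5C1A09811 (r,user):
  L0: frame=0x32 idx=23 entry=0x35007 [P=1 RW=1 US=1 PS=0]
  L1: frame=0x35 idx=13 entry=0x36007 [P=1 RW=1 US=1 PS=0]
  L2: frame=0x36 idx=9 entry=0x3A007 [P=1 RW=1 US=1 PS=0]
  ✓ 0x3A811  — 3 lookups
#1 VA=0x4C1613B33 (w,user):
  L0: frame=0x32 idx=19 entry=0x3D007 [P=1 RW=1 US=1 PS=0]
  L1: frame=0x3D idx=11 entry=0x3E007 [P=1 RW=1 US=1 PS=0]
  L2: frame=0x3E idx=19 entry=0x3F007 [P=1 RW=1 US=1 PS=0]
  ✓ 0x3FB33  — 3 lookups
#2 VA=0x103400E4E (r,kernel):
  L0: frame=0x32 idx=4 entry=0x40007 [P=1 RW=1 US=1 PS=0]
  L1: frame=0x40 idx=26 entry=0x42007 [P=1 RW=1 US=1 PS=0]
  L2: frame=0x42 idx=0 entry=0x46007 [P=1 RW=1 US=1 PS=0]
  ✓ 0x46E4E  — 3 lookups
#3 VA=0x240C0798D (w,user):
  L0: frame=0x32 idx=9 entry=0x47007 [P=1 RW=1 US=1 PS=0]
  L1: frame=0x47 idx=6 entry=0x4B007 [P=1 RW=1 US=1 PS=0]
  L2: frame=0x4B idx=7 entry=0x4C007 [P=1 RW=1 US=1 PS=0]
  ✓ 0x4C98D  — 3 lookups

Access #1 PA: 0x3FB33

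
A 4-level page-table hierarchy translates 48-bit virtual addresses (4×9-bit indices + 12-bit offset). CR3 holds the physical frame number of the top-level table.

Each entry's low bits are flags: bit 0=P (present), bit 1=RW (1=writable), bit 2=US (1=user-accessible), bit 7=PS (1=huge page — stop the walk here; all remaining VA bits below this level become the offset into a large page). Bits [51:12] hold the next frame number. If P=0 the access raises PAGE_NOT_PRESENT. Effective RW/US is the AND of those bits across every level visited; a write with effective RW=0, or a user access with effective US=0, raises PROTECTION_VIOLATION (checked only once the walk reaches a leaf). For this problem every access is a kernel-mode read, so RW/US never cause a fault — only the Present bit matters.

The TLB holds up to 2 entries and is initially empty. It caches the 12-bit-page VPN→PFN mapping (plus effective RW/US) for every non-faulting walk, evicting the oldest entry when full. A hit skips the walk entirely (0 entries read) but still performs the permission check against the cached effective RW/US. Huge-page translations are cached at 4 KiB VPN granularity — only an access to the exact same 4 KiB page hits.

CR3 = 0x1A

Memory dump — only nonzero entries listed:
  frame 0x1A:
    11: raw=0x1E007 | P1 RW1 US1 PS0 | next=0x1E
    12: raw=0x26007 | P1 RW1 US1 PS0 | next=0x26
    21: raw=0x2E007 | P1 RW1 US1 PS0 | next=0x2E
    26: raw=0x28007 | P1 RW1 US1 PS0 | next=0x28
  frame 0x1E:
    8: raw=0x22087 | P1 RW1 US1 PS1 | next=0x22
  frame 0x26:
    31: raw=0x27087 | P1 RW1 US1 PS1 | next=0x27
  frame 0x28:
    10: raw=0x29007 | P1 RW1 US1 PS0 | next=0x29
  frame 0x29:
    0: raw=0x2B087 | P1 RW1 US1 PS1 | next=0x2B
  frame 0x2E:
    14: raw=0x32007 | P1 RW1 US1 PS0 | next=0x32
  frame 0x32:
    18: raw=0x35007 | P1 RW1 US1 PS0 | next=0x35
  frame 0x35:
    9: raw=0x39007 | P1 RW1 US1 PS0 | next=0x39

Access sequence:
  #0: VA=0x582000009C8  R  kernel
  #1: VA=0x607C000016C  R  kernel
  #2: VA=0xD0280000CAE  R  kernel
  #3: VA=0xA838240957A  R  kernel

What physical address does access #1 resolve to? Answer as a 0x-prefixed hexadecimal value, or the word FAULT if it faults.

Per-access translation:
#0 VA=0x582000009C8 (r,kernel):
  [0] read 0x1A idx=11: raw=0x1E007 flags P=1 W=1 U=1 S=0
  [1] read 0x1E idx=8: raw=0x22087 flags P=1 W=1 U=1 S=1
  ✓ 0x229C8 (huge @L1)  — 2 lookups
#1 VA=0x607C000016C (r,kernel):
  [0] read 0x1A idx=12: raw=0x26007 flags P=1 W=1 U=1 S=0
  [1] read 0x26 idx=31: raw=0x27087 flags P=1 W=1 U=1 S=1
  ✓ 0x2716C (huge @L1)  — 2 lookups
#2 VA=0xD0280000CAE (r,kernel):
  [0] read 0x1A idx=26: raw=0x28007 flags P=1 W=1 U=1 S=0
  [1] read 0x28 idx=10: raw=0x29007 flags P=1 W=1 U=1 S=0
  [2] read 0x29 idx=0: raw=0x2B087 flags P=1 W=1 U=1 S=1
  ✓ 0x2BCAE (huge @L2)  — 3 lookups
#3 VA=0xA838240957A (r,kernel):
  [0] read 0x1A idx=21: raw=0x2E007 flags P=1 W=1 U=1 S=0
  [1] read 0x2E idx=14: raw=0x32007 flags P=1 W=1 U=1 S=0
  [2] read 0x32 idx=18: raw=0x35007 flags P=1 W=1 U=1 S=0
  [3] read 0x35 idx=9: raw=0x39007 flags P=1 W=1 U=1 S=0
  ✓ 0x3957A  — 4 lookups

Access #1 PA: 0x2716C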